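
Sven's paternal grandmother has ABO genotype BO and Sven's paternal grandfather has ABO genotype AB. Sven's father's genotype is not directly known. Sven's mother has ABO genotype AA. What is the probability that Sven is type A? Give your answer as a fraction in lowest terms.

1/2

Sven's father's ABO genotype from BO × AB: 1/4 AB, 1/4 AO, 1/4 BB, 1/4 BO.
Crossing each possibility with the mother AA and summing P(type A): 1/4·1/2 + 1/4·1 + 1/4·0 + 1/4·1/2 = 1/2.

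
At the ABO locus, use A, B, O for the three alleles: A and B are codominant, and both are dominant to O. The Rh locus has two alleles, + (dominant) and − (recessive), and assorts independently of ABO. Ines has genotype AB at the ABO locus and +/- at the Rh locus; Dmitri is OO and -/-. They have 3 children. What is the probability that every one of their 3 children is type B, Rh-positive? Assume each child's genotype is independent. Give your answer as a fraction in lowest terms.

ABO cross AB × OO → 1/2 A, 1/2 B.
Rh cross +/- × -/- → 1/2 Rh+, 1/2 Rh-; so P(type B, Rh-positive) = 1/2 × 1/2 = 1/4 per child.
All 3 independent: (1/4)^3 = 1/64.

1/64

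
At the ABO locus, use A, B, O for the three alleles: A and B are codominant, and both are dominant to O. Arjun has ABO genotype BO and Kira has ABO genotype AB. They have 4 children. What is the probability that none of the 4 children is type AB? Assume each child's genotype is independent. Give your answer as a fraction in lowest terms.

ABO cross BO × AB → 1/4 A, 1/2 B, 1/4 AB.
So P(type AB) = 1/4 per child.
P(not type AB) = 3/4 for one child; (3/4)^4 = 81/256.

81/256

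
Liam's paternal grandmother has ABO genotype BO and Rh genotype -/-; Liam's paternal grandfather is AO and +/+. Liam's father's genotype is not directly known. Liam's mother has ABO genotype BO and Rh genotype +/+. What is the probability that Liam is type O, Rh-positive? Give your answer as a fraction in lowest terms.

1/4

Liam's father's ABO genotype from BO × AO: 1/4 AB, 1/4 AO, 1/4 BO, 1/4 OO.
Crossing each possibility with the mother BO and summing P(type O): 1/4·0 + 1/4·1/4 + 1/4·1/4 + 1/4·1/2 = 1/4.
Similarly for Rh via the father's Rh distribution: P(Rh+) = 1.
Independent loci: 1/4 × 1 = 1/4.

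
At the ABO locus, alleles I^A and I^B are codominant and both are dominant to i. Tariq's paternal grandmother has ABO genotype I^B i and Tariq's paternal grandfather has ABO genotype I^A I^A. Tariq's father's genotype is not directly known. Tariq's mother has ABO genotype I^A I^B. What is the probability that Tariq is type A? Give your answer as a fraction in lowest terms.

3/8

Tariq's father's ABO genotype from I^B i × I^A I^A: 1/2 I^A I^B, 1/2 I^A i.
Crossing each possibility with the mother I^A I^B and summing P(type A): 1/2·1/4 + 1/2·1/2 = 3/8.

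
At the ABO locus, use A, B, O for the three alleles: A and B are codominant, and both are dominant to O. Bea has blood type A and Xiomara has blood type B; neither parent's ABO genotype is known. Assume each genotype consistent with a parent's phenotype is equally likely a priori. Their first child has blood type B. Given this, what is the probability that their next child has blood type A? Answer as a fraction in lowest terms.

1/12

Possible genotypes: Bea ∈ {AA, AO}; Xiomara ∈ {BB, BO}.
Weight each parental genotype pair by prior × P(type-B child):
  AO × BB: posterior weight 2/3; P(next child type A) = 0.
  AO × BO: posterior weight 1/3; P(next child type A) = 1/4.
Weighted sum = 1/12.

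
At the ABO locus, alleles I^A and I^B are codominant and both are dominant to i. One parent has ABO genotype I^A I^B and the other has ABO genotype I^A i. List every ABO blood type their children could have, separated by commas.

A, B, AB

Gametes from I^A I^B × I^A i give offspring ABO genotypes I^A I^A, I^A I^B, I^A i, I^B i, i.e. phenotypes A, B, AB.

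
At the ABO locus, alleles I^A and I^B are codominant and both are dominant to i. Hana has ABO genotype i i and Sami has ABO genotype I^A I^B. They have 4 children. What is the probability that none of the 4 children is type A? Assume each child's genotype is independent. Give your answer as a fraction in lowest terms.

ABO cross i i × I^A I^B → 1/2 A, 1/2 B.
So P(type A) = 1/2 per child.
P(not type A) = 1/2 for one child; (1/2)^4 = 1/16.

1/16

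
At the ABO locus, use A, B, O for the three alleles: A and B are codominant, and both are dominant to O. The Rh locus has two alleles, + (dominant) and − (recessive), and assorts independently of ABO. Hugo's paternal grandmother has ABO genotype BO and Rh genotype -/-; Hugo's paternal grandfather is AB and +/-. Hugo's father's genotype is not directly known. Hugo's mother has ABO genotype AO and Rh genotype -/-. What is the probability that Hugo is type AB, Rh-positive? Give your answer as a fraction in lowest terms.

1/16

Hugo's father's ABO genotype from BO × AB: 1/4 AB, 1/4 AO, 1/4 BB, 1/4 BO.
Crossing each possibility with the mother AO and summing P(type AB): 1/4·1/4 + 1/4·0 + 1/4·1/2 + 1/4·1/4 = 1/4.
Similarly for Rh via the father's Rh distribution: P(Rh+) = 1/4.
Independent loci: 1/4 × 1/4 = 1/16.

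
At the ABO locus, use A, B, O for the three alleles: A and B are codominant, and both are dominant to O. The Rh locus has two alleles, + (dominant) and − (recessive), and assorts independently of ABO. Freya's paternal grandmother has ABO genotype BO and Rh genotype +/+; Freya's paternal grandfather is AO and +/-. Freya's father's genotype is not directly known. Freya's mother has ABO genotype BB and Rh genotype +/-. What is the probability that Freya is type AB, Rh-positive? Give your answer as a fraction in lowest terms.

7/32

Freya's father's ABO genotype from BO × AO: 1/4 AB, 1/4 AO, 1/4 BO, 1/4 OO.
Crossing each possibility with the mother BB and summing P(type AB): 1/4·1/2 + 1/4·1/2 + 1/4·0 + 1/4·0 = 1/4.
Similarly for Rh via the father's Rh distribution: P(Rh+) = 7/8.
Independent loci: 1/4 × 7/8 = 7/32.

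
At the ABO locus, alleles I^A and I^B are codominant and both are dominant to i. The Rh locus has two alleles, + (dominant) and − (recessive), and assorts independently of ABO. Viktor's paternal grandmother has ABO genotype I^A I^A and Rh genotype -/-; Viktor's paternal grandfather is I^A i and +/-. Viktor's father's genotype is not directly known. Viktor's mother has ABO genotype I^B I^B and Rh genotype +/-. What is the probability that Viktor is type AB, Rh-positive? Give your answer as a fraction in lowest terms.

15/32

Viktor's father's ABO genotype from I^A I^A × I^A i: 1/2 I^A I^A, 1/2 I^A i.
Crossing each possibility with the mother I^B I^B and summing P(type AB): 1/2·1 + 1/2·1/2 = 3/4.
Similarly for Rh via the father's Rh distribution: P(Rh+) = 5/8.
Independent loci: 3/4 × 5/8 = 15/32.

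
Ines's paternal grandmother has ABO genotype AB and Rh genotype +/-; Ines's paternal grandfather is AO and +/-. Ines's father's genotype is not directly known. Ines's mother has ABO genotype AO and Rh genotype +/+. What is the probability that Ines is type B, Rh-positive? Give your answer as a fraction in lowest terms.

1/8

Ines's father's ABO genotype from AB × AO: 1/4 AA, 1/4 AB, 1/4 AO, 1/4 BO.
Crossing each possibility with the mother AO and summing P(type B): 1/4·0 + 1/4·1/4 + 1/4·0 + 1/4·1/4 = 1/8.
Similarly for Rh via the father's Rh distribution: P(Rh+) = 1.
Independent loci: 1/8 × 1 = 1/8.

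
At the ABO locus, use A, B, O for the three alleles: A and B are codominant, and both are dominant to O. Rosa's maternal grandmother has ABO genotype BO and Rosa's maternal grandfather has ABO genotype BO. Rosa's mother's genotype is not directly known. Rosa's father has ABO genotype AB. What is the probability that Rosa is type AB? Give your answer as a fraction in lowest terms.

Rosa's mother's ABO genotype from BO × BO: 1/4 BB, 1/2 BO, 1/4 OO.
Crossing each possibility with the father AB and summing P(type AB): 1/4·1/2 + 1/2·1/4 + 1/4·0 = 1/4.

1/4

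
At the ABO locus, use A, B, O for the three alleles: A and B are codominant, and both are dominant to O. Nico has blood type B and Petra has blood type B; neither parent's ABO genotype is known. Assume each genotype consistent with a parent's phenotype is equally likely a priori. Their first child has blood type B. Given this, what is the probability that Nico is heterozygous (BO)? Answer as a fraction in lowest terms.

7/15

Possible genotypes: Nico ∈ {BB, BO}; Petra ∈ {BB, BO}.
Weight each parental genotype pair by prior × P(type-B child):
  BB × BB: posterior weight 4/15.
  BB × BO: posterior weight 4/15.
  BO × BB: posterior weight 4/15.
  BO × BO: posterior weight 1/5.
Sum the posterior weight over pairs where Nico is BO: 7/15.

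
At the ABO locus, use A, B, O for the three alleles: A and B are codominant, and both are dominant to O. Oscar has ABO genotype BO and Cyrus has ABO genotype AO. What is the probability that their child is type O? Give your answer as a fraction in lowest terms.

1/4

ABO cross BO × AO → offspring phenotypes: 1/4 O, 1/4 A, 1/4 B, 1/4 AB.
So P(type O) = 1/4.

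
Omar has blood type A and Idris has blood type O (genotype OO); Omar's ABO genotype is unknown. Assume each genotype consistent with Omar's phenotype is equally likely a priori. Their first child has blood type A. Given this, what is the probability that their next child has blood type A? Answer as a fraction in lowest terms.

5/6

Possible genotypes: Omar ∈ {AA, AO}; Idris ∈ {OO}.
Weight each parental genotype pair by prior × P(type-A child):
  AA × OO: posterior weight 2/3; P(next child type A) = 1.
  AO × OO: posterior weight 1/3; P(next child type A) = 1/2.
Weighted sum = 5/6.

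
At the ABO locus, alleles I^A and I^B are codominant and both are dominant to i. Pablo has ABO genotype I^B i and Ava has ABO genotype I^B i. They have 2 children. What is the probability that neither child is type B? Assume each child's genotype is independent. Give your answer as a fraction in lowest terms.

1/16

ABO cross I^B i × I^B i → 1/4 O, 3/4 B.
So P(type B) = 3/4 per child.
P(not type B) = 1/4 for one child; (1/4)^2 = 1/16.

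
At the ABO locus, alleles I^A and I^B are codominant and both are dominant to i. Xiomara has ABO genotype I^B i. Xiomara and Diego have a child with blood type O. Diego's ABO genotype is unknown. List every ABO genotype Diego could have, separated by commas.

For each candidate genotype of Diego, check whether crossing it with I^B i can produce every observed child phenotype.
  I^A I^A → possible child types {A, AB} ✗
  I^A I^B → possible child types {A, B, AB} ✗
  I^A i → possible child types {O, A, B, AB} ✓
  I^B I^B → possible child types {B} ✗
  I^B i → possible child types {O, B} ✓
  i i → possible child types {O, B} ✓

I^A i, I^B i, i i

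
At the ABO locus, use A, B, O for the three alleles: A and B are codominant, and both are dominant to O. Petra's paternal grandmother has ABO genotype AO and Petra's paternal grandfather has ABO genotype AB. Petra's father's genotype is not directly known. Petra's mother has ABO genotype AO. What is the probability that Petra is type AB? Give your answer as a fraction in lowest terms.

1/8

Petra's father's ABO genotype from AO × AB: 1/4 AA, 1/4 AB, 1/4 AO, 1/4 BO.
Crossing each possibility with the mother AO and summing P(type AB): 1/4·0 + 1/4·1/4 + 1/4·0 + 1/4·1/4 = 1/8.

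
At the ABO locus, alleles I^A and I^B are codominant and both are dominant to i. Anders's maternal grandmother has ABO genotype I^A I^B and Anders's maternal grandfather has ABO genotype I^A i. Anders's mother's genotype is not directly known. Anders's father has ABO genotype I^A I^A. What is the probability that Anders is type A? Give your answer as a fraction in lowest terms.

3/4

Anders's mother's ABO genotype from I^A I^B × I^A i: 1/4 I^A I^A, 1/4 I^A I^B, 1/4 I^A i, 1/4 I^B i.
Crossing each possibility with the father I^A I^A and summing P(type A): 1/4·1 + 1/4·1/2 + 1/4·1 + 1/4·1/2 = 3/4.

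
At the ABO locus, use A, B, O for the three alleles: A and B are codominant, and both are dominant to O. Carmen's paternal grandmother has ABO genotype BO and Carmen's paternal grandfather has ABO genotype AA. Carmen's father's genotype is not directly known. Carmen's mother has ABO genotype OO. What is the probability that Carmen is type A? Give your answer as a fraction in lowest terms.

Carmen's father's ABO genotype from BO × AA: 1/2 AB, 1/2 AO.
Crossing each possibility with the mother OO and summing P(type A): 1/2·1/2 + 1/2·1/2 = 1/2.

1/2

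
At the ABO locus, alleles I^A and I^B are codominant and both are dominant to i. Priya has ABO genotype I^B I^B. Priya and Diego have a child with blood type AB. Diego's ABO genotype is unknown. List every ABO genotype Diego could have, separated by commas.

I^A I^A, I^A I^B, I^A i

For each candidate genotype of Diego, check whether crossing it with I^B I^B can produce every observed child phenotype.
  I^A I^A → possible child types {AB} ✓
  I^A I^B → possible child types {B, AB} ✓
  I^A i → possible child types {B, AB} ✓
  I^B I^B → possible child types {B} ✗
  I^B i → possible child types {B} ✗
  i i → possible child types {B} ✗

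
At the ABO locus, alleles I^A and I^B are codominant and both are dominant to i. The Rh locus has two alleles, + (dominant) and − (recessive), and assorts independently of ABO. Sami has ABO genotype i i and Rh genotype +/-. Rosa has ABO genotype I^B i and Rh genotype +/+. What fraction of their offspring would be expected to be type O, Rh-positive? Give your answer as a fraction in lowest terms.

ABO cross i i × I^B i → offspring phenotypes: 1/2 O, 1/2 B.
Rh cross +/- × +/+ → 1 Rh+.
Independent loci: P(type O, Rh-positive) = 1/2 × 1 = 1/2.

1/2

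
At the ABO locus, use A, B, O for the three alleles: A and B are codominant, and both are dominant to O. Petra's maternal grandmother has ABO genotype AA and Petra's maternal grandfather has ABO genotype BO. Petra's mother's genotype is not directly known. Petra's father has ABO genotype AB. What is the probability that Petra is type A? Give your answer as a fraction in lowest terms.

3/8

Petra's mother's ABO genotype from AA × BO: 1/2 AB, 1/2 AO.
Crossing each possibility with the father AB and summing P(type A): 1/2·1/4 + 1/2·1/2 = 3/8.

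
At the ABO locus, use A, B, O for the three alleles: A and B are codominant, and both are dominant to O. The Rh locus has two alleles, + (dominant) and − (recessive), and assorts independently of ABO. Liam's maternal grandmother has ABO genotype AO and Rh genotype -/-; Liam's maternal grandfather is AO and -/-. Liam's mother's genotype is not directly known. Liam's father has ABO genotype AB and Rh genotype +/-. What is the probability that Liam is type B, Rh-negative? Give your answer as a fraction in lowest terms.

Liam's mother's ABO genotype from AO × AO: 1/4 AA, 1/2 AO, 1/4 OO.
Crossing each possibility with the father AB and summing P(type B): 1/4·0 + 1/2·1/4 + 1/4·1/2 = 1/4.
Similarly for Rh via the mother's Rh distribution: P(Rh-) = 1/2.
Independent loci: 1/4 × 1/2 = 1/8.

1/8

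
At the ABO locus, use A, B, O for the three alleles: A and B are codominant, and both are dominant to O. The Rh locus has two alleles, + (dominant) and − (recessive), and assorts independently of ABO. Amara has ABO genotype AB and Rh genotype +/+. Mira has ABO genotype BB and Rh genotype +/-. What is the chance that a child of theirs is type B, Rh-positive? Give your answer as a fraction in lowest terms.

ABO cross AB × BB → offspring phenotypes: 1/2 B, 1/2 AB.
Rh cross +/+ × +/- → 1 Rh+.
Independent loci: P(type B, Rh-positive) = 1/2 × 1 = 1/2.

1/2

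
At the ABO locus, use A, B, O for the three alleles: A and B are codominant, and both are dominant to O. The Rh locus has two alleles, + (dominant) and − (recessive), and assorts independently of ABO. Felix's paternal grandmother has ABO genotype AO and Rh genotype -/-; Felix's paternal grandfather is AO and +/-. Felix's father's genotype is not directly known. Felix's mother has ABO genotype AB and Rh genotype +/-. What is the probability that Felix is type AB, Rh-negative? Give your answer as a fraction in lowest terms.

3/32

Felix's father's ABO genotype from AO × AO: 1/4 AA, 1/2 AO, 1/4 OO.
Crossing each possibility with the mother AB and summing P(type AB): 1/4·1/2 + 1/2·1/4 + 1/4·0 = 1/4.
Similarly for Rh via the father's Rh distribution: P(Rh-) = 3/8.
Independent loci: 1/4 × 3/8 = 3/32.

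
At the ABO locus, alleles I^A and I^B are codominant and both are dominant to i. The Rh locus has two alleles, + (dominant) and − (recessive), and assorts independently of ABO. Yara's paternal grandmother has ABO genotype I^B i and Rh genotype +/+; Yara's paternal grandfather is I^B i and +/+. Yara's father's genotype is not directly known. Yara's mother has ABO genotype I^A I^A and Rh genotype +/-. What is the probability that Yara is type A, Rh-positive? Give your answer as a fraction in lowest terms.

1/2

Yara's father's ABO genotype from I^B i × I^B i: 1/4 I^B I^B, 1/2 I^B i, 1/4 i i.
Crossing each possibility with the mother I^A I^A and summing P(type A): 1/4·0 + 1/2·1/2 + 1/4·1 = 1/2.
Similarly for Rh via the father's Rh distribution: P(Rh+) = 1.
Independent loci: 1/2 × 1 = 1/2.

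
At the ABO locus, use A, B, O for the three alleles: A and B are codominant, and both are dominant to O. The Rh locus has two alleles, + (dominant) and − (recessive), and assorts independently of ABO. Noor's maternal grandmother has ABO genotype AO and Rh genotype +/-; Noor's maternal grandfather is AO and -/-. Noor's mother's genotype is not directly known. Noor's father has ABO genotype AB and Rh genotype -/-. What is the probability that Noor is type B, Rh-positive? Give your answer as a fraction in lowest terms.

Noor's mother's ABO genotype from AO × AO: 1/4 AA, 1/2 AO, 1/4 OO.
Crossing each possibility with the father AB and summing P(type B): 1/4·0 + 1/2·1/4 + 1/4·1/2 = 1/4.
Similarly for Rh via the mother's Rh distribution: P(Rh+) = 1/4.
Independent loci: 1/4 × 1/4 = 1/16.

1/16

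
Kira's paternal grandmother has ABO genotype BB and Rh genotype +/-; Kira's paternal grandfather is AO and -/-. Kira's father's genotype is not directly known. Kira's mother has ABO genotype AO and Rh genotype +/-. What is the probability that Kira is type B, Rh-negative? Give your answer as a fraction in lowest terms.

Kira's father's ABO genotype from BB × AO: 1/2 AB, 1/2 BO.
Crossing each possibility with the mother AO and summing P(type B): 1/2·1/4 + 1/2·1/4 = 1/4.
Similarly for Rh via the father's Rh distribution: P(Rh-) = 3/8.
Independent loci: 1/4 × 3/8 = 3/32.

3/32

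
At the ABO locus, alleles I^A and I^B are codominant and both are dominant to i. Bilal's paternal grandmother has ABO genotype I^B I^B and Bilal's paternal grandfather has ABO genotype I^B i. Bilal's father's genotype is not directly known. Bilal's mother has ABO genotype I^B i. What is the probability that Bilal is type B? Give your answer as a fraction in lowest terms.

7/8

Bilal's father's ABO genotype from I^B I^B × I^B i: 1/2 I^B I^B, 1/2 I^B i.
Crossing each possibility with the mother I^B i and summing P(type B): 1/2·1 + 1/2·3/4 = 7/8.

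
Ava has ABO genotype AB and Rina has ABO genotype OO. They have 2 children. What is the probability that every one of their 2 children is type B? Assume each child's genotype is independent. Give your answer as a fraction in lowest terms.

ABO cross AB × OO → 1/2 A, 1/2 B.
So P(type B) = 1/2 per child.
All 2 independent: (1/2)^2 = 1/4.

1/4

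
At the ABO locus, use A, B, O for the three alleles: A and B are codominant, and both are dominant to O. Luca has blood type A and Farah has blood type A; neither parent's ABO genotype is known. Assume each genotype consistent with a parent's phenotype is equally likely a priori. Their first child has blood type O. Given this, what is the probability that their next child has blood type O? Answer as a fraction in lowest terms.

Possible genotypes: Luca ∈ {AA, AO}; Farah ∈ {AA, AO}.
Weight each parental genotype pair by prior × P(type-O child):
  AO × AO: posterior weight 1; P(next child type O) = 1/4.
Weighted sum = 1/4.

1/4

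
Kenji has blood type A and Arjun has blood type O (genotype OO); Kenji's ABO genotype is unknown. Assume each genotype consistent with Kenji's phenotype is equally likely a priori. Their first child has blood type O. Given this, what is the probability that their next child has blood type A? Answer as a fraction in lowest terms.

Possible genotypes: Kenji ∈ {AA, AO}; Arjun ∈ {OO}.
Weight each parental genotype pair by prior × P(type-O child):
  AO × OO: posterior weight 1; P(next child type A) = 1/2.
Weighted sum = 1/2.

1/2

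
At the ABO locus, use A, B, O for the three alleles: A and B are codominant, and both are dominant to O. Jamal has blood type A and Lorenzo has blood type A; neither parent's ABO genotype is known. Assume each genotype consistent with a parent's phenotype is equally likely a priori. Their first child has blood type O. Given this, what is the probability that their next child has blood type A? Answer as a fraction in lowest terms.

3/4

Possible genotypes: Jamal ∈ {AA, AO}; Lorenzo ∈ {AA, AO}.
Weight each parental genotype pair by prior × P(type-O child):
  AO × AO: posterior weight 1; P(next child type A) = 3/4.
Weighted sum = 3/4.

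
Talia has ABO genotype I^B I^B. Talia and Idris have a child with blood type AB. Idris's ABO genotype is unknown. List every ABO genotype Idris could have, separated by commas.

I^A I^A, I^A I^B, I^A i

For each candidate genotype of Idris, check whether crossing it with I^B I^B can produce every observed child phenotype.
  I^A I^A → possible child types {AB} ✓
  I^A I^B → possible child types {B, AB} ✓
  I^A i → possible child types {B, AB} ✓
  I^B I^B → possible child types {B} ✗
  I^B i → possible child types {B} ✗
  i i → possible child types {B} ✗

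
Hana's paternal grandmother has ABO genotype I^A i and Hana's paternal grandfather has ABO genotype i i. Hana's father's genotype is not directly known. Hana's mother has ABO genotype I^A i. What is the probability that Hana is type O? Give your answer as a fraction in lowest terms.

Hana's father's ABO genotype from I^A i × i i: 1/2 I^A i, 1/2 i i.
Crossing each possibility with the mother I^A i and summing P(type O): 1/2·1/4 + 1/2·1/2 = 3/8.

3/8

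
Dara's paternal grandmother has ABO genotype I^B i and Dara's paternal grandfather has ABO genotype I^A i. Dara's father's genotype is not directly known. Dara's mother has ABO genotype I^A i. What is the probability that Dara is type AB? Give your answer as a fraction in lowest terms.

1/8

Dara's father's ABO genotype from I^B i × I^A i: 1/4 I^A I^B, 1/4 I^A i, 1/4 I^B i, 1/4 i i.
Crossing each possibility with the mother I^A i and summing P(type AB): 1/4·1/4 + 1/4·0 + 1/4·1/4 + 1/4·0 = 1/8.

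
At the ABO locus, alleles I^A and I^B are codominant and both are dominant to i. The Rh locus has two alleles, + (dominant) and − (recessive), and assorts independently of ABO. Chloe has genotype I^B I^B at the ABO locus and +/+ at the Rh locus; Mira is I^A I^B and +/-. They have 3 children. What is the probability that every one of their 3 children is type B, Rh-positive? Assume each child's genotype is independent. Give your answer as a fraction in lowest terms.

1/8

ABO cross I^B I^B × I^A I^B → 1/2 B, 1/2 AB.
Rh cross +/+ × +/- → 1 Rh+; so P(type B, Rh-positive) = 1/2 × 1 = 1/2 per child.
All 3 independent: (1/2)^3 = 1/8.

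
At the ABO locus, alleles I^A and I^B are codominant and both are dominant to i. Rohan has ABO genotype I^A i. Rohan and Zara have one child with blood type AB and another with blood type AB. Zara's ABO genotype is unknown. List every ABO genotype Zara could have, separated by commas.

I^A I^B, I^B I^B, I^B i

For each candidate genotype of Zara, check whether crossing it with I^A i can produce every observed child phenotype.
  I^A I^A → possible child types {A} ✗
  I^A I^B → possible child types {A, B, AB} ✓
  I^A i → possible child types {O, A} ✗
  I^B I^B → possible child types {B, AB} ✓
  I^B i → possible child types {O, A, B, AB} ✓
  i i → possible child types {O, A} ✗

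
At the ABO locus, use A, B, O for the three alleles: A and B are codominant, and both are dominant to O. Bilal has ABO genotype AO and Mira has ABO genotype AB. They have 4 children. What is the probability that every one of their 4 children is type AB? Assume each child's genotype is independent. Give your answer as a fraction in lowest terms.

1/256

ABO cross AO × AB → 1/2 A, 1/4 B, 1/4 AB.
So P(type AB) = 1/4 per child.
All 4 independent: (1/4)^4 = 1/256.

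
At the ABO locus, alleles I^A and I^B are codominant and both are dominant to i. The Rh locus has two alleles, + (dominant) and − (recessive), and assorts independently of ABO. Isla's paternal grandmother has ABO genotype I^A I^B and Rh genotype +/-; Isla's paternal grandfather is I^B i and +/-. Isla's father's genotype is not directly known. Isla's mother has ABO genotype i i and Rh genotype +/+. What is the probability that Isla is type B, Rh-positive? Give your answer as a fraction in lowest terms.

1/2

Isla's father's ABO genotype from I^A I^B × I^B i: 1/4 I^A I^B, 1/4 I^A i, 1/4 I^B I^B, 1/4 I^B i.
Crossing each possibility with the mother i i and summing P(type B): 1/4·1/2 + 1/4·0 + 1/4·1 + 1/4·1/2 = 1/2.
Similarly for Rh via the father's Rh distribution: P(Rh+) = 1.
Independent loci: 1/2 × 1 = 1/2.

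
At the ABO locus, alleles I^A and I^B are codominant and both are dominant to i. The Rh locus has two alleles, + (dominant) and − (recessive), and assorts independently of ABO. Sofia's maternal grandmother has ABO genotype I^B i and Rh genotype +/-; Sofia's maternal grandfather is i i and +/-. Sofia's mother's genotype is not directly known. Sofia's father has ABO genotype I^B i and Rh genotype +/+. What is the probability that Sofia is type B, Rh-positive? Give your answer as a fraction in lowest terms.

Sofia's mother's ABO genotype from I^B i × i i: 1/2 I^B i, 1/2 i i.
Crossing each possibility with the father I^B i and summing P(type B): 1/2·3/4 + 1/2·1/2 = 5/8.
Similarly for Rh via the mother's Rh distribution: P(Rh+) = 1.
Independent loci: 5/8 × 1 = 5/8.

5/8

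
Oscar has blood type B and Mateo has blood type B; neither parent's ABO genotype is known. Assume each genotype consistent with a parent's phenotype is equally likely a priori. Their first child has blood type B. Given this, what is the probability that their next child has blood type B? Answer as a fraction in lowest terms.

Possible genotypes: Oscar ∈ {BB, BO}; Mateo ∈ {BB, BO}.
Weight each parental genotype pair by prior × P(type-B child):
  BB × BB: posterior weight 4/15; P(next child type B) = 1.
  BB × BO: posterior weight 4/15; P(next child type B) = 1.
  BO × BB: posterior weight 4/15; P(next child type B) = 1.
  BO × BO: posterior weight 1/5; P(next child type B) = 3/4.
Weighted sum = 19/20.

19/20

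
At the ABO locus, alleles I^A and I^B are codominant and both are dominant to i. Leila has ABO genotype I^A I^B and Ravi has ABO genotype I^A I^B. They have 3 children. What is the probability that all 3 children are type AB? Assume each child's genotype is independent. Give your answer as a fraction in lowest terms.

1/8

ABO cross I^A I^B × I^A I^B → 1/4 A, 1/4 B, 1/2 AB.
So P(type AB) = 1/2 per child.
All 3 independent: (1/2)^3 = 1/8.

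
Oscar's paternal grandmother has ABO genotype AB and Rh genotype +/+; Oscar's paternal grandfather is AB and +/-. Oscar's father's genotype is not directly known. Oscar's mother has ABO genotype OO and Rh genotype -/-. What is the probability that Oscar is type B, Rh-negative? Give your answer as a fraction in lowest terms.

1/8

Oscar's father's ABO genotype from AB × AB: 1/4 AA, 1/2 AB, 1/4 BB.
Crossing each possibility with the mother OO and summing P(type B): 1/4·0 + 1/2·1/2 + 1/4·1 = 1/2.
Similarly for Rh via the father's Rh distribution: P(Rh-) = 1/4.
Independent loci: 1/2 × 1/4 = 1/8.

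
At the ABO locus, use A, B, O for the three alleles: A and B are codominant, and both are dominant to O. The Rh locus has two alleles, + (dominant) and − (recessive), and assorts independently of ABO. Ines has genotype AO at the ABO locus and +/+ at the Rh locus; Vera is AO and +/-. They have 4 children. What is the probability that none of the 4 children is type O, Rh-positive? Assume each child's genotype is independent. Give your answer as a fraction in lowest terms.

ABO cross AO × AO → 1/4 O, 3/4 A.
Rh cross +/+ × +/- → 1 Rh+; so P(type O, Rh-positive) = 1/4 × 1 = 1/4 per child.
P(not type O, Rh-positive) = 3/4 for one child; (3/4)^4 = 81/256.

81/256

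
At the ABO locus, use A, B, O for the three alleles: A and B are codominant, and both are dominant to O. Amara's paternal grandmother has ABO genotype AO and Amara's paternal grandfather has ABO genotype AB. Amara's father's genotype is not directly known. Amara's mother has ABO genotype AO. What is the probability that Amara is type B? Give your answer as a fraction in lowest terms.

1/8

Amara's father's ABO genotype from AO × AB: 1/4 AA, 1/4 AB, 1/4 AO, 1/4 BO.
Crossing each possibility with the mother AO and summing P(type B): 1/4·0 + 1/4·1/4 + 1/4·0 + 1/4·1/4 = 1/8.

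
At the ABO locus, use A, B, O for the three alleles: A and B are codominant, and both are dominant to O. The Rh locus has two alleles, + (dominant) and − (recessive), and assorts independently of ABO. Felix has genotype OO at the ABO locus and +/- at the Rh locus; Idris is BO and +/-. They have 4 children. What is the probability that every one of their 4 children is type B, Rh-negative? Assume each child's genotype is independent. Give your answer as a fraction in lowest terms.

1/4096

ABO cross OO × BO → 1/2 O, 1/2 B.
Rh cross +/- × +/- → 3/4 Rh+, 1/4 Rh-; so P(type B, Rh-negative) = 1/2 × 1/4 = 1/8 per child.
All 4 independent: (1/8)^4 = 1/4096.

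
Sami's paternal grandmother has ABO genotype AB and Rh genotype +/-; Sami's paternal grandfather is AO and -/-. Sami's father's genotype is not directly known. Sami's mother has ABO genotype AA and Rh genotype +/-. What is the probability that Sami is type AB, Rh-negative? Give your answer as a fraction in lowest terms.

3/32

Sami's father's ABO genotype from AB × AO: 1/4 AA, 1/4 AB, 1/4 AO, 1/4 BO.
Crossing each possibility with the mother AA and summing P(type AB): 1/4·0 + 1/4·1/2 + 1/4·0 + 1/4·1/2 = 1/4.
Similarly for Rh via the father's Rh distribution: P(Rh-) = 3/8.
Independent loci: 1/4 × 3/8 = 3/32.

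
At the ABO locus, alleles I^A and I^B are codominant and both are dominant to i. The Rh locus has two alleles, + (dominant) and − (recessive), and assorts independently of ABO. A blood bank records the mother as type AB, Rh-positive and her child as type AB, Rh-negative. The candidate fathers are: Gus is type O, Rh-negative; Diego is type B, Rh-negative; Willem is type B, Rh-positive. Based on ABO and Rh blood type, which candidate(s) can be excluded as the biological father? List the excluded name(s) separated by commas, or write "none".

A candidate is excluded only if no genotype consistent with his phenotype could produce a type AB, Rh-negative child with a type AB, Rh-positive mother.
Gus (type O, Rh-): no genotype consistent with that phenotype can produce a type-AB Rh- child with a type-AB mother.

Gus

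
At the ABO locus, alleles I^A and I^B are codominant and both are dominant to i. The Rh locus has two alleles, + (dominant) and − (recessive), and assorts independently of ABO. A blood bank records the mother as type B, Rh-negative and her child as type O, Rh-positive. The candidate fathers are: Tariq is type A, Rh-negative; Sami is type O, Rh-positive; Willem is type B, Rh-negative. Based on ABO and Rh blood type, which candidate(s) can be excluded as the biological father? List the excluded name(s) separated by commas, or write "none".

A candidate is excluded only if no genotype consistent with his phenotype could produce a type O, Rh-positive child with a type B, Rh-negative mother.
Tariq (type A, Rh-): no genotype consistent with that phenotype can produce a type-O Rh+ child with a type-B mother.
Willem (type B, Rh-): no genotype consistent with that phenotype can produce a type-O Rh+ child with a type-B mother.

Tariq, Willem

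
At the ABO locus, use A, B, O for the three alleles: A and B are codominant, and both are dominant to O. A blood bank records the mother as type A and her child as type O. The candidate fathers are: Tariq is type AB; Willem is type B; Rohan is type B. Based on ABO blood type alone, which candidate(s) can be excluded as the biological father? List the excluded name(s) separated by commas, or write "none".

Tariq

A candidate is excluded only if no genotype consistent with his phenotype could produce a type O child with a type A mother.
Tariq (type AB): no genotype consistent with that phenotype can produce a type-O child with a type-A mother.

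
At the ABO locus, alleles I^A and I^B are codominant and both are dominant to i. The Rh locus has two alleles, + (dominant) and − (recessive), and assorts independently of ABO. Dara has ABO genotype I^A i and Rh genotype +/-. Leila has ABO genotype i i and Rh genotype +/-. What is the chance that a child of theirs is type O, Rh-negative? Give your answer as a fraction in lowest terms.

ABO cross I^A i × i i → offspring phenotypes: 1/2 O, 1/2 A.
Rh cross +/- × +/- → 3/4 Rh+, 1/4 Rh-.
Independent loci: P(type O, Rh-negative) = 1/2 × 1/4 = 1/8.

1/8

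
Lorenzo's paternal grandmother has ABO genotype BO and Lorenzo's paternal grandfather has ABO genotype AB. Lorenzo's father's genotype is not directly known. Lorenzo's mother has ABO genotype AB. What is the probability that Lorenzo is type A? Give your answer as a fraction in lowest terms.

Lorenzo's father's ABO genotype from BO × AB: 1/4 AB, 1/4 AO, 1/4 BB, 1/4 BO.
Crossing each possibility with the mother AB and summing P(type A): 1/4·1/4 + 1/4·1/2 + 1/4·0 + 1/4·1/4 = 1/4.

1/4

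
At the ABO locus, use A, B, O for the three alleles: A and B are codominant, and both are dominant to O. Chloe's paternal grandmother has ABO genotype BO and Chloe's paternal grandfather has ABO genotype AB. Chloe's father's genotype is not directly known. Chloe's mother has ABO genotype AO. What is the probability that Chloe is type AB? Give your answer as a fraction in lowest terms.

1/4

Chloe's father's ABO genotype from BO × AB: 1/4 AB, 1/4 AO, 1/4 BB, 1/4 BO.
Crossing each possibility with the mother AO and summing P(type AB): 1/4·1/4 + 1/4·0 + 1/4·1/2 + 1/4·1/4 = 1/4.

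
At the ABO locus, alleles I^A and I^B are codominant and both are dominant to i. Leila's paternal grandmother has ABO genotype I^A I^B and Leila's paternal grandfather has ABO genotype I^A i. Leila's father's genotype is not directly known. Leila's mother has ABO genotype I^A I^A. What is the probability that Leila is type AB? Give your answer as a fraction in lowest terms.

1/4

Leila's father's ABO genotype from I^A I^B × I^A i: 1/4 I^A I^A, 1/4 I^A I^B, 1/4 I^A i, 1/4 I^B i.
Crossing each possibility with the mother I^A I^A and summing P(type AB): 1/4·0 + 1/4·1/2 + 1/4·0 + 1/4·1/2 = 1/4.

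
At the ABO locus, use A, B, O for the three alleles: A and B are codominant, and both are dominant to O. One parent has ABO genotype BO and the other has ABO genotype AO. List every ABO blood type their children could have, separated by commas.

O, A, B, AB

Gametes from BO × AO give offspring ABO genotypes AB, AO, BO, OO, i.e. phenotypes O, A, B, AB.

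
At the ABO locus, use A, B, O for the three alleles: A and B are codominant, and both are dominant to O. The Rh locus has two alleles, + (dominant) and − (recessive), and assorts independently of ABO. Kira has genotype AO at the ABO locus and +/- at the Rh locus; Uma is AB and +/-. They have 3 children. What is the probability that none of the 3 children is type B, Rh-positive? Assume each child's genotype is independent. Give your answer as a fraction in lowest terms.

2197/4096

ABO cross AO × AB → 1/2 A, 1/4 B, 1/4 AB.
Rh cross +/- × +/- → 3/4 Rh+, 1/4 Rh-; so P(type B, Rh-positive) = 1/4 × 3/4 = 3/16 per child.
P(not type B, Rh-positive) = 13/16 for one child; (13/16)^3 = 2197/4096.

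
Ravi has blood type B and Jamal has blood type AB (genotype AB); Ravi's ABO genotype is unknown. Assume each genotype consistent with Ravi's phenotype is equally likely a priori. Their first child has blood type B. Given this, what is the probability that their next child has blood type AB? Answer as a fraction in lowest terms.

Possible genotypes: Ravi ∈ {BB, BO}; Jamal ∈ {AB}.
Weight each parental genotype pair by prior × P(type-B child):
  BB × AB: posterior weight 1/2; P(next child type AB) = 1/2.
  BO × AB: posterior weight 1/2; P(next child type AB) = 1/4.
Weighted sum = 3/8.

3/8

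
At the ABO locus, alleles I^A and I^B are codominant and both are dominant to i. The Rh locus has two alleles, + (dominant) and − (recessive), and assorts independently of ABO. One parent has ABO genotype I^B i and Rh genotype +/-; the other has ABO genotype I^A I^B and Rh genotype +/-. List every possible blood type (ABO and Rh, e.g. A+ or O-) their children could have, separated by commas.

A+, A-, B+, B-, AB+, AB-

Gametes from I^B i × I^A I^B give offspring ABO genotypes I^A I^B, I^A i, I^B I^B, I^B i, i.e. phenotypes A, B, AB.
Rh cross +/- × +/- → phenotypes Rh+, Rh-.
Combining independently: A+, A-, B+, B-, AB+, AB-.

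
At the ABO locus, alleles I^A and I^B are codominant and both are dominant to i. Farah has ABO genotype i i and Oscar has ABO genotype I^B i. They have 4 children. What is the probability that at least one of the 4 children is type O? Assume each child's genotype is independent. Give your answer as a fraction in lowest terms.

ABO cross i i × I^B i → 1/2 O, 1/2 B.
So P(type O) = 1/2 per child.
P(none) = (1/2)^4 = 1/16; P(at least one) = 1 − 1/16 = 15/16.

15/16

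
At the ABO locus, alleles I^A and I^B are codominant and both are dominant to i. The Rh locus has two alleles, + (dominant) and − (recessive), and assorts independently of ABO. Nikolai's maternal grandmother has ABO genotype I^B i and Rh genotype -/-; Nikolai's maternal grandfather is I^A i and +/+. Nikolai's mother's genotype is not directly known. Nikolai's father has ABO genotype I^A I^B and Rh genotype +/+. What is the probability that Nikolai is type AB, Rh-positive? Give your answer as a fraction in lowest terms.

1/4

Nikolai's mother's ABO genotype from I^B i × I^A i: 1/4 I^A I^B, 1/4 I^A i, 1/4 I^B i, 1/4 i i.
Crossing each possibility with the father I^A I^B and summing P(type AB): 1/4·1/2 + 1/4·1/4 + 1/4·1/4 + 1/4·0 = 1/4.
Similarly for Rh via the mother's Rh distribution: P(Rh+) = 1.
Independent loci: 1/4 × 1 = 1/4.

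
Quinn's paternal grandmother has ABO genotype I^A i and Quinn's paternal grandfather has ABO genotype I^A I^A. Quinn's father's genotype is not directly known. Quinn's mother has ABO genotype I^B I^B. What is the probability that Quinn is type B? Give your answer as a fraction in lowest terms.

1/4

Quinn's father's ABO genotype from I^A i × I^A I^A: 1/2 I^A I^A, 1/2 I^A i.
Crossing each possibility with the mother I^B I^B and summing P(type B): 1/2·0 + 1/2·1/2 = 1/4.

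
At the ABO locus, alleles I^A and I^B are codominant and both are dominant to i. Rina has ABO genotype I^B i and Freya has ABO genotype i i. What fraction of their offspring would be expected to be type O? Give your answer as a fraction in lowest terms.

1/2

ABO cross I^B i × i i → offspring phenotypes: 1/2 O, 1/2 B.
So P(type O) = 1/2.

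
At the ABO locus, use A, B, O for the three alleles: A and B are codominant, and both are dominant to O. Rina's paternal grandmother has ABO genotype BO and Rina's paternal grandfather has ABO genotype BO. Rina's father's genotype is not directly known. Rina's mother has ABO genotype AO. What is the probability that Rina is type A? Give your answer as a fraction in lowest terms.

1/4

Rina's father's ABO genotype from BO × BO: 1/4 BB, 1/2 BO, 1/4 OO.
Crossing each possibility with the mother AO and summing P(type A): 1/4·0 + 1/2·1/4 + 1/4·1/2 = 1/4.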